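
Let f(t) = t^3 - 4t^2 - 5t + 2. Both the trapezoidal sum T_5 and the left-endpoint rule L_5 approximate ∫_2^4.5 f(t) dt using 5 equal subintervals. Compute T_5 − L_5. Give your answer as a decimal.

T_5 = -47.34375.
L_5 = -48.75.
T_5 − L_5 = 1.40625.

1.40625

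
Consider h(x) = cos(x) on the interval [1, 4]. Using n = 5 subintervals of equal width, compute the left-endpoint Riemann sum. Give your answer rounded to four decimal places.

Δx = (4 − 1)/5 = 0.6.
Left endpoints: 1, 1.6, 2.2, 2.8, 3.4.
h(1) ≈ 0.5403, h(1.6) ≈ -0.0292, h(2.2) ≈ -0.5885, h(2.8) ≈ -0.9422, h(3.4) ≈ -0.9668.
Sum = Δx · [h(1) + h(1.6) + h(2.2) + h(2.8) + h(3.4)].
Sum ≈ -1.1919.

-1.1919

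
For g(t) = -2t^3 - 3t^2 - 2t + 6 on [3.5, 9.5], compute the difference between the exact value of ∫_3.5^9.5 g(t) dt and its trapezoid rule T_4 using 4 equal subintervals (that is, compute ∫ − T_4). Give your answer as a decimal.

Exact integral: ∫_3.5^9.5 g(t) dt = -4854.
T_4 = -4948.5.
Error = -4854 − (-4948.5) = 94.5.

94.5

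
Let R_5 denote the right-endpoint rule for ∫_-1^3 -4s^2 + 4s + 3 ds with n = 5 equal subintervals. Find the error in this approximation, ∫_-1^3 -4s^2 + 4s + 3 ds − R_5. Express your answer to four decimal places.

8.1067

Exact integral: ∫_-1^3 f(s) ds ≈ -9.333333.
R_5 = -17.44.
Error ≈ -9.333333 − (-17.44) ≈ 8.1067.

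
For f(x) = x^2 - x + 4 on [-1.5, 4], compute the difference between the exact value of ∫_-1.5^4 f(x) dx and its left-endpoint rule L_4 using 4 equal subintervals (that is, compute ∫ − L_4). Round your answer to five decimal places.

Exact integral: ∫_-1.5^4 f(x) dx ≈ 37.5833333.
L_4 = 33.64453125.
Error ≈ 37.5833333 − 33.64453125 ≈ 3.93880.

3.93880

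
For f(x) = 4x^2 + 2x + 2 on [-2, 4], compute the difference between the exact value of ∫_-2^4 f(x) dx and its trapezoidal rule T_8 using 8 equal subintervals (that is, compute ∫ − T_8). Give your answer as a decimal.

-2.25

Exact integral: ∫_-2^4 f(x) dx = 120.
T_8 = 122.25.
Error = 120 − 122.25 = -2.25.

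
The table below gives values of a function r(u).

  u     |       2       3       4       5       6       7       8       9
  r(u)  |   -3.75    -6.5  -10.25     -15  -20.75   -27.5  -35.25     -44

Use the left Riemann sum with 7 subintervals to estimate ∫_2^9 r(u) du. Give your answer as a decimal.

-119

Δu = 1.
Sum = 1·[(-3.75) + (-6.5) + (-10.25) + (-15) + (-20.75) + (-27.5) + (-35.25)] = -119.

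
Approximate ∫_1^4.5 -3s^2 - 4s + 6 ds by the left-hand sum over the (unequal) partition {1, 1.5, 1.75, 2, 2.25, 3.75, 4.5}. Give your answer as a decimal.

Subinterval widths: 0.5, 0.25, 0.25, 0.25, 1.5, 0.75.
Left endpoints: 1, 1.5, 1.75, 2, 2.25, 3.75.
f(1) = -1, f(1.5) = -6.75, f(1.75) = -10.1875, f(2) = -14, f(2.25) = -18.1875, f(3.75) = -51.1875.
Sum = Σ Δs_i · f(s_i).
Sum = -73.90625.

-73.90625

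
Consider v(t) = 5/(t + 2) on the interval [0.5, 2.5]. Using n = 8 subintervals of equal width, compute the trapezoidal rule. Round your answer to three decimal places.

Δt = (2.5 − 0.5)/8 = 0.25.
v(0.5) = 2, v(0.75) = 20/11, v(1) = 5/3, v(1.25) = 20/13, v(1.5) = 10/7, v(1.75) = 4/3, v(2) = 1.25, v(2.25) = 20/17, v(2.5) = 10/9.
T_8 = (Δt/2)·[v(t_0) + 2v(t_1) + ... + 2v(t_{7}) + v(t_8)].
Sum ≈ 2.942.

2.942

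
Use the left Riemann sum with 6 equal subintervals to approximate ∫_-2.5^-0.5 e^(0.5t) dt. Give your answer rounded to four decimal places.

0.9048

Δt = (-0.5 − (-2.5))/6 = 1/3.
Left endpoints: -2.5, -13/6, -11/6, -1.5, -7/6, -5/6.
f(-2.5) ≈ 0.2865, f(-13/6) ≈ 0.3385, f(-11/6) ≈ 0.3998, f(-1.5) ≈ 0.4724, f(-7/6) ≈ 0.5580, f(-5/6) ≈ 0.6592.
Sum = Δt · [f(-2.5) + f(-13/6) + f(-11/6) + ...].
Sum ≈ 0.9048.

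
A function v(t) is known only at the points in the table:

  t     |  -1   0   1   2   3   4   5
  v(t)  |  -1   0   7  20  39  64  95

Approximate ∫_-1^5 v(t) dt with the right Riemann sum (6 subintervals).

Δt = 1.
Sum = 1·[0 + 7 + 20 + 39 + 64 + 95] = 225.

225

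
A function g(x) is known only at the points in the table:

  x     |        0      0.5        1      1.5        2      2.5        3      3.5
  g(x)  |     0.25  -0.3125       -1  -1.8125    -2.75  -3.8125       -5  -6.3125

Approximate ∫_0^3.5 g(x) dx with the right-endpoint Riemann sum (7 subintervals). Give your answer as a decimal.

Δx = 0.5.
Sum = 0.5·[(-0.3125) + (-1) + (-1.8125) + (-2.75) + (-3.8125) + (-5) + (-6.3125)] = -10.5.

-10.5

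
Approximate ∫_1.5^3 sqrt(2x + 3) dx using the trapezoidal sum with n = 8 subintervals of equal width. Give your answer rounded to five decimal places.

4.10080

Δx = (3 − 1.5)/8 = 0.1875.
f(1.5) ≈ 2.44949, f(1.6875) ≈ 2.52488, f(1.875) ≈ 2.59808, f(2.0625) ≈ 2.66927, f(2.25) ≈ 2.73861, f(2.4375) ≈ 2.80624, f(2.625) ≈ 2.87228, f(2.8125) ≈ 2.93684, f(3) ≈ 3.00000.
T_8 = (Δx/2)·[f(x_0) + 2f(x_1) + ... + 2f(x_{7}) + f(x_8)].
Sum ≈ 4.10080.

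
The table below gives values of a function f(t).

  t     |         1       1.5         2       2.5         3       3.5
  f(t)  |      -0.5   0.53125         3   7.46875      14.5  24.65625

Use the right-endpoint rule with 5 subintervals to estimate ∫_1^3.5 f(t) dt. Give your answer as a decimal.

25.078125

Δt = 0.5.
Sum = 0.5·[0.53125 + 3 + 7.46875 + 14.5 + 24.65625] = 25.078125.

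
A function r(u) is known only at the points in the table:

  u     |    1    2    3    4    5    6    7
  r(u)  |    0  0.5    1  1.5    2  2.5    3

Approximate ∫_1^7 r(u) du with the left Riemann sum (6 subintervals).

7.5

Δu = 1.
Sum = 1·[0 + 0.5 + 1 + 1.5 + 2 + 2.5] = 7.5.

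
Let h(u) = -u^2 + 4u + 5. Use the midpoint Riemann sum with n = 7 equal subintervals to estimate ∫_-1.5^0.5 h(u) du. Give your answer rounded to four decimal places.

4.8469

Δu = (0.5 − (-1.5))/7 = 2/7.
Midpoints: -19/14, -15/14, -11/14, -0.5, -3/14, 1/14, 5/14.
h(-19/14) = -445/196, h(-15/14) = -85/196, h(-11/14) = 243/196, h(-0.5) = 2.75, h(-3/14) = 803/196, h(1/14) = 1035/196, h(5/14) = 1235/196.
Sum = Δu · [h(-19/14) + h(-15/14) + h(-11/14) + ...].
Sum ≈ 4.8469.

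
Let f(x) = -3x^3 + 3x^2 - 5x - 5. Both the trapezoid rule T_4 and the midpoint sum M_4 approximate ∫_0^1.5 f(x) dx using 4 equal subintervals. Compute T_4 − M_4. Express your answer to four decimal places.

T_4 ≈ -13.678711.
M_4 ≈ -13.480957.
T_4 − M_4 ≈ -0.1978.

-0.1978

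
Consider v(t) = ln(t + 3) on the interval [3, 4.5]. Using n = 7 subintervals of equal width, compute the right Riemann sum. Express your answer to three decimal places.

Δt = (4.5 − 3)/7 = 3/14.
Right endpoints: 45/14, 24/7, 51/14, 27/7, 57/14, 30/7, 4.5.
v(45/14) ≈ 1.827, v(24/7) ≈ 1.861, v(51/14) ≈ 1.894, v(27/7) ≈ 1.925, v(57/14) ≈ 1.956, v(30/7) ≈ 1.986, v(4.5) ≈ 2.015.
Sum = Δt · [v(45/14) + v(24/7) + v(51/14) + ...].
Sum ≈ 2.885.

2.885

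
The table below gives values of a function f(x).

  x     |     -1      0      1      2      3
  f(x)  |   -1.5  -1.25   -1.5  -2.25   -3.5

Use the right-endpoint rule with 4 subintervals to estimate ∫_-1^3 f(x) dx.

-8.5

Δx = 1.
Sum = 1·[(-1.25) + (-1.5) + (-2.25) + (-3.5)] = -8.5.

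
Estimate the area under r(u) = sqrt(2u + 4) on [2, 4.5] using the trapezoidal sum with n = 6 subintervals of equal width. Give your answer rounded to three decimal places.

Δu = (4.5 − 2)/6 = 5/12.
r(2) ≈ 2.828, r(29/12) ≈ 2.972, r(17/6) ≈ 3.109, r(3.25) ≈ 3.240, r(11/3) ≈ 3.367, r(49/12) ≈ 3.488, r(4.5) ≈ 3.606.
T_6 = (Δu/2)·[r(u_0) + 2r(u_1) + ... + 2r(u_{5}) + r(u_6)].
Sum ≈ 8.080.

8.080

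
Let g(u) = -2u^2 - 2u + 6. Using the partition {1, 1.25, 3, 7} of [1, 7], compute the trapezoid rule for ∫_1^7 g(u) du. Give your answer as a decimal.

Subinterval widths: 0.25, 1.75, 4.
g(1) = 2, g(1.25) = 0.375, g(3) = -18, g(7) = -106.
On each subinterval the trapezoid contributes (Δu_i/2)·[g(u_{i-1}) + g(u_i)].
Sum = -263.125.

-263.125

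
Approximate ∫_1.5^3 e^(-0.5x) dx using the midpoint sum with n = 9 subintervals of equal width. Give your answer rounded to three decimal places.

Δx = (3 − 1.5)/9 = 1/6.
Midpoints: 19/12, 1.75, 23/12, 25/12, 2.25, 29/12, 31/12, 2.75, 35/12.
f(19/12) ≈ 0.453, f(1.75) ≈ 0.417, f(23/12) ≈ 0.384, f(25/12) ≈ 0.353, f(2.25) ≈ 0.325, f(29/12) ≈ 0.299, f(31/12) ≈ 0.275, f(2.75) ≈ 0.253, f(35/12) ≈ 0.233.
Sum = Δx · [f(19/12) + f(1.75) + f(23/12) + ...].
Sum ≈ 0.498.

0.498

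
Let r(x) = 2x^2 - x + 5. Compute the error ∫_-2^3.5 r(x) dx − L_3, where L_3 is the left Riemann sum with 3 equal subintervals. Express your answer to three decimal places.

3.921

Exact integral: ∫_-2^3.5 r(x) dx ≈ 57.29167.
L_3 ≈ 53.37037.
Error ≈ 57.29167 − 53.37037 ≈ 3.921.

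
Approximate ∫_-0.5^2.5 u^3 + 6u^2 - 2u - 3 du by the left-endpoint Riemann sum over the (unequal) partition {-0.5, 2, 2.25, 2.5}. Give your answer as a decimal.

Subinterval widths: 2.5, 0.25, 0.25.
Left endpoints: -0.5, 2, 2.25.
f(-0.5) = -0.625, f(2) = 25, f(2.25) = 34.265625.
Sum = Σ Δu_i · f(u_i).
Sum = 13.25390625.

13.25390625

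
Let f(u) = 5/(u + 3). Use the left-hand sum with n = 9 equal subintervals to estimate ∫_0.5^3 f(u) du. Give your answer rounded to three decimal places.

2.779

Δu = (3 − 0.5)/9 = 5/18.
Left endpoints: 0.5, 7/9, 19/18, 4/3, 29/18, 17/9, 13/6, 22/9, 49/18.
f(0.5) = 10/7, f(7/9) = 45/34, f(19/18) = 90/73, f(4/3) = 15/13, f(29/18) = 90/83, f(17/9) = 45/44, f(13/6) = 30/31, f(22/9) = 45/49, f(49/18) = 90/103.
Sum = Δu · [f(0.5) + f(7/9) + f(19/18) + ...].
Sum ≈ 2.779.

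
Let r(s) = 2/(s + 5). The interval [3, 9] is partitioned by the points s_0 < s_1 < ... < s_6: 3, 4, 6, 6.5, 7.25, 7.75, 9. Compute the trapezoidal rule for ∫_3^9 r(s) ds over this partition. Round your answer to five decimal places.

Subinterval widths: 1, 2, 0.5, 0.75, 0.5, 1.25.
r(3) = 0.25, r(4) = 2/9, r(6) = 2/11, r(6.5) = 4/23, r(7.25) = 8/49, r(7.75) = 8/51, r(9) = 1/7.
On each subinterval the trapezoid contributes (Δs_i/2)·[r(s_{i-1}) + r(s_i)].
Sum ≈ 1.12288.

1.12288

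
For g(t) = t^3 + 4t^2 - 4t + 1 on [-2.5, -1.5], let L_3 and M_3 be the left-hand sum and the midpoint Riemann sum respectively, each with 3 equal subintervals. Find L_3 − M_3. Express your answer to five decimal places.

1.23611

L_3 ≈ 18.0879630.
M_3 ≈ 16.8518519.
L_3 − M_3 ≈ 1.23611.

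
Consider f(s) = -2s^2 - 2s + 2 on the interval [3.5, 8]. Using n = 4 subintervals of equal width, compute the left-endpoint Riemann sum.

-294.1171875

Δs = (8 − 3.5)/4 = 1.125.
Left endpoints: 3.5, 4.625, 5.75, 6.875.
f(3.5) = -29.5, f(4.625) = -50.03125, f(5.75) = -75.625, f(6.875) = -106.28125.
Sum = Δs · [f(3.5) + f(4.625) + f(5.75) + f(6.875)].
Sum = -294.1171875.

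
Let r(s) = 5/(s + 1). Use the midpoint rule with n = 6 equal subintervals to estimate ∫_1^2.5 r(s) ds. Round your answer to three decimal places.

2.796

Δs = (2.5 − 1)/6 = 0.25.
Midpoints: 1.125, 1.375, 1.625, 1.875, 2.125, 2.375.
r(1.125) = 40/17, r(1.375) = 40/19, r(1.625) = 40/21, r(1.875) = 40/23, r(2.125) = 1.6, r(2.375) = 40/27.
Sum = Δs · [r(1.125) + r(1.375) + r(1.625) + ...].
Sum ≈ 2.796.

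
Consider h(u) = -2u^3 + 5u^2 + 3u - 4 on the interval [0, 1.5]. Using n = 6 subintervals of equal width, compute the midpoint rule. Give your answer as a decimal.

0.46484375

Δu = (1.5 − 0)/6 = 0.25.
Midpoints: 0.125, 0.375, 0.625, 0.875, 1.125, 1.375.
h(0.125) = -3.55078125, h(0.375) = -2.27734375, h(0.625) = -0.66015625, h(0.875) = 1.11328125, h(1.125) = 2.85546875, h(1.375) = 4.37890625.
Sum = Δu · [h(0.125) + h(0.375) + h(0.625) + ...].
Sum = 0.46484375.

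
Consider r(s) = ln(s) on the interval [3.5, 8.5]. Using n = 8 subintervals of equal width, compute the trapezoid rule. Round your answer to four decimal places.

8.8004

Δs = (8.5 − 3.5)/8 = 0.625.
r(3.5) ≈ 1.2528, r(4.125) ≈ 1.4171, r(4.75) ≈ 1.5581, r(5.375) ≈ 1.6818, r(6) ≈ 1.7918, r(6.625) ≈ 1.8909, r(7.25) ≈ 1.9810, r(7.875) ≈ 2.0637, r(8.5) ≈ 2.1401.
T_8 = (Δs/2)·[r(s_0) + 2r(s_1) + ... + 2r(s_{7}) + r(s_8)].
Sum ≈ 8.8004.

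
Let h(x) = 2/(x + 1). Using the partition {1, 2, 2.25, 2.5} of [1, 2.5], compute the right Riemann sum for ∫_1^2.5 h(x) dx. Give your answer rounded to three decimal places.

Subinterval widths: 1, 0.25, 0.25.
Right endpoints: 2, 2.25, 2.5.
h(2) = 2/3, h(2.25) = 8/13, h(2.5) = 4/7.
Sum = Σ Δx_i · h(x_i).
Sum ≈ 0.963.

0.963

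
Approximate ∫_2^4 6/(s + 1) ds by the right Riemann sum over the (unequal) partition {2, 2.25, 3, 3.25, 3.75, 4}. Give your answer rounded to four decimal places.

2.8711

Subinterval widths: 0.25, 0.75, 0.25, 0.5, 0.25.
Right endpoints: 2.25, 3, 3.25, 3.75, 4.
f(2.25) = 24/13, f(3) = 1.5, f(3.25) = 24/17, f(3.75) = 24/19, f(4) = 1.2.
Sum = Σ Δs_i · f(s_i).
Sum ≈ 2.8711.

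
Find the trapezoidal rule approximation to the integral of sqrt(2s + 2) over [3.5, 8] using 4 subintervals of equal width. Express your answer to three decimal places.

Δs = (8 − 3.5)/4 = 1.125.
f(3.5) ≈ 3.000, f(4.625) ≈ 3.354, f(5.75) ≈ 3.674, f(6.875) ≈ 3.969, f(8) ≈ 4.243.
T_4 = (Δs/2)·[f(s_0) + 2f(s_1) + 2f(s_2) + 2f(s_3) + f(s_4)].
Sum ≈ 16.446.

16.446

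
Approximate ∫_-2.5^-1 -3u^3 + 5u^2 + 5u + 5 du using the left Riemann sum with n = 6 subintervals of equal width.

55.44921875

Δu = (-1 − (-2.5))/6 = 0.25.
Left endpoints: -2.5, -2.25, -2, -1.75, -1.5, -1.25.
f(-2.5) = 70.625, f(-2.25) = 53.234375, f(-2) = 39, f(-1.75) = 27.640625, f(-1.5) = 18.875, f(-1.25) = 12.421875.
Sum = Δu · [f(-2.5) + f(-2.25) + f(-2) + ...].
Sum = 55.44921875.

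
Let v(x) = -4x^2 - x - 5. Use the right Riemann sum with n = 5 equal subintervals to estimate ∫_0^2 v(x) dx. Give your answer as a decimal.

-26.48

Δx = (2 − 0)/5 = 0.4.
Right endpoints: 0.4, 0.8, 1.2, 1.6, 2.
v(0.4) = -6.04, v(0.8) = -8.36, v(1.2) = -11.96, v(1.6) = -16.84, v(2) = -23.
Sum = Δx · [v(0.4) + v(0.8) + v(1.2) + v(1.6) + v(2)].
Sum = -26.48.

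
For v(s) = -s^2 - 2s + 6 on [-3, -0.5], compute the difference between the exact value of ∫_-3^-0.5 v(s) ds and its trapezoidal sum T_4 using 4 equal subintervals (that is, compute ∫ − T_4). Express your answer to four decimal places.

Exact integral: ∫_-3^-0.5 v(s) ds ≈ 14.791667.
T_4 = 14.62890625.
Error ≈ 14.791667 − 14.62890625 ≈ 0.1628.

0.1628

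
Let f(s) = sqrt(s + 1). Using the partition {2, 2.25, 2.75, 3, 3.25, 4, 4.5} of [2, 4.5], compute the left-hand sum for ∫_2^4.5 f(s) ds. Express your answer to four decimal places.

Subinterval widths: 0.25, 0.5, 0.25, 0.25, 0.75, 0.5.
Left endpoints: 2, 2.25, 2.75, 3, 3.25, 4.
f(2) ≈ 1.7321, f(2.25) ≈ 1.8028, f(2.75) ≈ 1.9365, f(3) ≈ 2.0000, f(3.25) ≈ 2.0616, f(4) ≈ 2.2361.
Sum = Σ Δs_i · f(s_i).
Sum ≈ 4.9827.

4.9827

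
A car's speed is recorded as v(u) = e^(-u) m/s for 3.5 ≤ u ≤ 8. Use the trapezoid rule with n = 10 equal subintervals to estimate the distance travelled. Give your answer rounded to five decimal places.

0.03036

Δu = (8 − 3.5)/10 = 0.45.
v(3.5) ≈ 0.03020, v(3.95) ≈ 0.01925, v(4.4) ≈ 0.01228, v(4.85) ≈ 0.00783, v(5.3) ≈ 0.00499, v(5.75) ≈ 0.00318, v(6.2) ≈ 0.00203, v(6.65) ≈ 0.00129, v(7.1) ≈ 0.00083, v(7.55) ≈ 0.00053, v(8) ≈ 0.00034.
T_10 = (Δu/2)·[v(u_0) + 2v(u_1) + ... + 2v(u_{9}) + v(u_10)].
Sum ≈ 0.03036.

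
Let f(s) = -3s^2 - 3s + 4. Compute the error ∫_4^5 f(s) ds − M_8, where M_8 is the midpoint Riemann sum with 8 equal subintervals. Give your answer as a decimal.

-0.00390625

Exact integral: ∫_4^5 f(s) ds = -70.5.
M_8 = -70.49609375.
Error = -70.5 − (-70.49609375) = -0.00390625.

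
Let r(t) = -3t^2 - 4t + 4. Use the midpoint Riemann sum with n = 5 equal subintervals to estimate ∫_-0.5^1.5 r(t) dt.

0.58

Δt = (1.5 − (-0.5))/5 = 0.4.
Midpoints: -0.3, 0.1, 0.5, 0.9, 1.3.
r(-0.3) = 4.93, r(0.1) = 3.57, r(0.5) = 1.25, r(0.9) = -2.03, r(1.3) = -6.27.
Sum = Δt · [r(-0.3) + r(0.1) + r(0.5) + r(0.9) + r(1.3)].
Sum = 0.58.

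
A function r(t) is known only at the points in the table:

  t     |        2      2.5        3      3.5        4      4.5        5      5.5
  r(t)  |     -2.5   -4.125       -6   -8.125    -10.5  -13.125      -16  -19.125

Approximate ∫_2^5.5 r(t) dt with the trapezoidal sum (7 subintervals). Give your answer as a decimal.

Δt = 0.5.
T_7 = (0.5/2)·[(-2.5) + 2·(-4.125) + 2·(-6) + 2·(-8.125) + 2·(-10.5) + 2·(-13.125) + 2·(-16) + (-19.125)] = -34.34375.

-34.34375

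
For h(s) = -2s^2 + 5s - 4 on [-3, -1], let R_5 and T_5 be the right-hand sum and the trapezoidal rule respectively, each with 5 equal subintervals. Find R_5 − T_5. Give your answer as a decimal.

5.2

R_5 = -40.24.
T_5 = -45.44.
R_5 − T_5 = 5.2.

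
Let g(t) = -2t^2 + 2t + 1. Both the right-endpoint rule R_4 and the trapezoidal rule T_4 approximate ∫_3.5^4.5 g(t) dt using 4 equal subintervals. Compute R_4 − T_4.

-1.75

R_4 = -24.9375.
T_4 = -23.1875.
R_4 − T_4 = -1.75.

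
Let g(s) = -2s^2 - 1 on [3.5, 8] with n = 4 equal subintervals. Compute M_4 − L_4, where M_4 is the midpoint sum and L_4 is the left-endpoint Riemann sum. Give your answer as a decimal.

M_4 = -316.30078125.
L_4 = -260.9296875.
M_4 − L_4 = -55.37109375.

-55.37109375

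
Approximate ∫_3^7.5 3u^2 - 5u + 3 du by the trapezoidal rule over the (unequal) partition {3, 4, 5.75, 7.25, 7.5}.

Subinterval widths: 1, 1.75, 1.5, 0.25.
f(3) = 15, f(4) = 31, f(5.75) = 73.4375, f(7.25) = 124.4375, f(7.5) = 134.25.
On each subinterval the trapezoid contributes (Δu_i/2)·[f(u_{i-1}) + f(u_i)].
Sum = 295.125.

295.125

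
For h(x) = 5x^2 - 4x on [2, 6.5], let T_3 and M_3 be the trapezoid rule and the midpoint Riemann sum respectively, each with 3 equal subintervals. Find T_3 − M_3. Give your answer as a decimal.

12.65625

T_3 = 376.3125.
M_3 = 363.65625.
T_3 − M_3 = 12.65625.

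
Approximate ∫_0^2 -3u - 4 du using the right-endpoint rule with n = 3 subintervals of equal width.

-16

Δu = (2 − 0)/3 = 2/3.
Right endpoints: 2/3, 4/3, 2.
f(2/3) = -6, f(4/3) = -8, f(2) = -10.
Sum = Δu · [f(2/3) + f(4/3) + f(2)].
Sum = -16.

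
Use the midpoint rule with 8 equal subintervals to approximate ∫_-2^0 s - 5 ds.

-12

Δs = (0 − (-2))/8 = 0.25.
Midpoints: -1.875, -1.625, -1.375, -1.125, -0.875, -0.625, -0.375, -0.125.
f(-1.875) = -6.875, f(-1.625) = -6.625, f(-1.375) = -6.375, f(-1.125) = -6.125, f(-0.875) = -5.875, f(-0.625) = -5.625, f(-0.375) = -5.375, f(-0.125) = -5.125.
Sum = Δs · [f(-1.875) + f(-1.625) + f(-1.375) + ...].
Sum = -12.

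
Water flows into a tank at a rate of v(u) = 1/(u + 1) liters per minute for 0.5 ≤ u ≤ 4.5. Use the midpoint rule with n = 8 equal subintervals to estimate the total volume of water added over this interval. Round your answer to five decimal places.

1.29508

Δu = (4.5 − 0.5)/8 = 0.5.
Midpoints: 0.75, 1.25, 1.75, 2.25, 2.75, 3.25, 3.75, 4.25.
v(0.75) = 4/7, v(1.25) = 4/9, v(1.75) = 4/11, v(2.25) = 4/13, v(2.75) = 4/15, v(3.25) = 4/17, v(3.75) = 4/19, v(4.25) = 4/21.
Sum = Δu · [v(0.75) + v(1.25) + v(1.75) + ...].
Sum ≈ 1.29508.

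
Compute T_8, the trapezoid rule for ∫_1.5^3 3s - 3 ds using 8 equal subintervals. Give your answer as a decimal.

5.625

Δs = (3 − 1.5)/8 = 0.1875.
f(1.5) = 1.5, f(1.6875) = 2.0625, f(1.875) = 2.625, f(2.0625) = 3.1875, f(2.25) = 3.75, f(2.4375) = 4.3125, f(2.625) = 4.875, f(2.8125) = 5.4375, f(3) = 6.
T_8 = (Δs/2)·[f(s_0) + 2f(s_1) + ... + 2f(s_{7}) + f(s_8)].
Sum = 5.625.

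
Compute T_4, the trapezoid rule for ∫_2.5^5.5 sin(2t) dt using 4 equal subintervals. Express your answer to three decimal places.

0.112

Δt = (5.5 − 2.5)/4 = 0.75.
f(2.5) ≈ -0.959, f(3.25) ≈ 0.215, f(4) ≈ 0.989, f(4.75) ≈ -0.075, f(5.5) ≈ -1.000.
T_4 = (Δt/2)·[f(t_0) + 2f(t_1) + 2f(t_2) + 2f(t_3) + f(t_4)].
Sum ≈ 0.112.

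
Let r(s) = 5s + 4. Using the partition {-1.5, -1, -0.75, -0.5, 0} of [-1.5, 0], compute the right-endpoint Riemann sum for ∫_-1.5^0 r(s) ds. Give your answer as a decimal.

1.9375

Subinterval widths: 0.5, 0.25, 0.25, 0.5.
Right endpoints: -1, -0.75, -0.5, 0.
r(-1) = -1, r(-0.75) = 0.25, r(-0.5) = 1.5, r(0) = 4.
Sum = Σ Δs_i · r(s_i).
Sum = 1.9375.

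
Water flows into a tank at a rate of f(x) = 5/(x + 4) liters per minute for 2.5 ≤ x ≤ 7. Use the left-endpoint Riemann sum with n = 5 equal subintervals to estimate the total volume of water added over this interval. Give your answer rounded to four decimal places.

Δx = (7 − 2.5)/5 = 0.9.
Left endpoints: 2.5, 3.4, 4.3, 5.2, 6.1.
f(2.5) = 10/13, f(3.4) = 25/37, f(4.3) = 50/83, f(5.2) = 25/46, f(6.1) = 50/101.
Sum = Δx · [f(2.5) + f(3.4) + f(4.3) + f(5.2) + f(6.1)].
Sum ≈ 2.7773.

2.7773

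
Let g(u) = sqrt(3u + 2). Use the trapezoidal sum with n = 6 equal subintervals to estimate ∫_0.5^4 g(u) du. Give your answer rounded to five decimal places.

Δu = (4 − 0.5)/6 = 7/12.
g(0.5) ≈ 1.87083, g(13/12) ≈ 2.29129, g(5/3) ≈ 2.64575, g(2.25) ≈ 2.95804, g(17/6) ≈ 3.24037, g(41/12) ≈ 3.50000, g(4) ≈ 3.74166.
T_6 = (Δu/2)·[g(u_0) + 2g(u_1) + ... + 2g(u_{5}) + g(u_6)].
Sum ≈ 10.17432.

10.17432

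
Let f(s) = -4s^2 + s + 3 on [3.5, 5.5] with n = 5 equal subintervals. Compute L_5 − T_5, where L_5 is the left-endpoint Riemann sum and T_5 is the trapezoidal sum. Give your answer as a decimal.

14

L_5 = -135.88.
T_5 = -149.88.
L_5 − T_5 = 14.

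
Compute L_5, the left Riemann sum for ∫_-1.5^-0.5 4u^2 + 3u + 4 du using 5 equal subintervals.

5.86

Δu = (-0.5 − (-1.5))/5 = 0.2.
Left endpoints: -1.5, -1.3, -1.1, -0.9, -0.7.
f(-1.5) = 8.5, f(-1.3) = 6.86, f(-1.1) = 5.54, f(-0.9) = 4.54, f(-0.7) = 3.86.
Sum = Δu · [f(-1.5) + f(-1.3) + f(-1.1) + f(-0.9) + f(-0.7)].
Sum = 5.86.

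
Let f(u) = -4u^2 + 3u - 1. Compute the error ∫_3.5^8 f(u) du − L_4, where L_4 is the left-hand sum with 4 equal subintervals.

Exact integral: ∫_3.5^8 f(u) du = -552.375.
L_4 = -447.328125.
Error = -552.375 − (-447.328125) = -105.046875.

-105.046875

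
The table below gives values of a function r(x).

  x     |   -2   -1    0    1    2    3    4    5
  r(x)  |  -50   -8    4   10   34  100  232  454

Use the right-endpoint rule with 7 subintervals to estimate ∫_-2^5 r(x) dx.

Δx = 1.
Sum = 1·[(-8) + 4 + 10 + 34 + 100 + 232 + 454] = 826.

826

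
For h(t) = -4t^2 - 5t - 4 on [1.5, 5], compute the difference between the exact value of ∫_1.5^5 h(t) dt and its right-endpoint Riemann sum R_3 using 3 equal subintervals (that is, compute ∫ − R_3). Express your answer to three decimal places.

66.468

Exact integral: ∫_1.5^5 h(t) dt ≈ -233.04167.
R_3 ≈ -299.50926.
Error ≈ -233.04167 − (-299.50926) ≈ 66.468.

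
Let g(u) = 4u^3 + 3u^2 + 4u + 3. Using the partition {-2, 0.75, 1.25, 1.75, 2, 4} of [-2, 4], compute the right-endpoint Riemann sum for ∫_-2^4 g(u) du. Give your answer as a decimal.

716.09375

Subinterval widths: 2.75, 0.5, 0.5, 0.25, 2.
Right endpoints: 0.75, 1.25, 1.75, 2, 4.
g(0.75) = 9.375, g(1.25) = 20.5, g(1.75) = 40.625, g(2) = 55, g(4) = 323.
Sum = Σ Δu_i · g(u_i).
Sum = 716.09375.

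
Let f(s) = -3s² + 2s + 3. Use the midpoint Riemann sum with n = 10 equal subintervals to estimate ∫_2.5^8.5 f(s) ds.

Δs = (8.5 − 2.5)/10 = 0.6.
Midpoints: 2.8, 3.4, 4, 4.6, 5.2, 5.8, 6.4, 7, 7.6, 8.2.
f(2.8) = -14.92, f(3.4) = -24.88, f(4) = -37, f(4.6) = -51.28, f(5.2) = -67.72, f(5.8) = -86.32, f(6.4) = -107.08, f(7) = -130, f(7.6) = -155.08, f(8.2) = -182.32.
Sum = Δs · [f(2.8) + f(3.4) + f(4) + ...].
Sum = -513.96.

-513.96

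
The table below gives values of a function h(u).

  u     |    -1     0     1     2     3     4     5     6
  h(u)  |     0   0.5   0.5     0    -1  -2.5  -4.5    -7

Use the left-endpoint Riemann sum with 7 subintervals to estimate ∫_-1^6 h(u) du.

Δu = 1.
Sum = 1·[0 + 0.5 + 0.5 + 0 + (-1) + (-2.5) + (-4.5)] = -7.

-7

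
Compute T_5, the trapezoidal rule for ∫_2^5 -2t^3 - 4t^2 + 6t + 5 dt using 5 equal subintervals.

-387

Δt = (5 − 2)/5 = 0.6.
f(2) = -15, f(2.6) = -41.592, f(3.2) = -82.296, f(3.8) = -139.704, f(4.4) = -216.408, f(5) = -315.
T_5 = (Δt/2)·[f(t_0) + 2f(t_1) + ... + 2f(t_{4}) + f(t_5)].
Sum = -387.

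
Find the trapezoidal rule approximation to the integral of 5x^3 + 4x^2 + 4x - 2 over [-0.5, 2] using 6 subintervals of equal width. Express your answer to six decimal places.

34.358362

Δx = (2 − (-0.5))/6 = 5/12.
f(-0.5) = -3.625, f(-1/12) = -3989/1728, f(1/3) = -1/27, f(0.75) = 5.359375, f(7/6) = 3467/216, f(19/12) = 59111/1728, f(2) = 62.
T_6 = (Δx/2)·[f(x_0) + 2f(x_1) + ... + 2f(x_{5}) + f(x_6)].
Sum ≈ 34.358362.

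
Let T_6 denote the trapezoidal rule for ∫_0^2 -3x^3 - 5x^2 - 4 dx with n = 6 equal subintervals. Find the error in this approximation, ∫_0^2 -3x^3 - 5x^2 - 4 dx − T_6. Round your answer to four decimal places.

0.5185

Exact integral: ∫_0^2 f(x) dx ≈ -33.333333.
T_6 ≈ -33.851852.
Error ≈ -33.333333 − (-33.851852) ≈ 0.5185.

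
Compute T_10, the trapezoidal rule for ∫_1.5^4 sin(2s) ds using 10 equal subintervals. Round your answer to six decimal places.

-0.413413

Δs = (4 − 1.5)/10 = 0.25.
f(1.5) ≈ 0.141120, f(1.75) ≈ -0.350783, f(2) ≈ -0.756802, f(2.25) ≈ -0.977530, f(2.5) ≈ -0.958924, f(2.75) ≈ -0.705540, f(3) ≈ -0.279415, f(3.25) ≈ 0.215120, f(3.5) ≈ 0.656987, f(3.75) ≈ 0.938000, f(4) ≈ 0.989358.
T_10 = (Δs/2)·[f(s_0) + 2f(s_1) + ... + 2f(s_{9}) + f(s_10)].
Sum ≈ -0.413413.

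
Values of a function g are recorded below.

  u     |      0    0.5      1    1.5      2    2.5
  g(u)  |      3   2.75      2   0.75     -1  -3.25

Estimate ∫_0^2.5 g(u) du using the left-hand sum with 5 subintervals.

Δu = 0.5.
Sum = 0.5·[3 + 2.75 + 2 + 0.75 + (-1)] = 3.75.

3.75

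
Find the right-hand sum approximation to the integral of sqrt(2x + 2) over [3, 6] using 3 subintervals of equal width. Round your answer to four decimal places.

Δx = (6 − 3)/3 = 1.
Right endpoints: 4, 5, 6.
f(4) ≈ 3.1623, f(5) ≈ 3.4641, f(6) ≈ 3.7417.
Sum = Δx · [f(4) + f(5) + f(6)].
Sum ≈ 10.3680.

10.3680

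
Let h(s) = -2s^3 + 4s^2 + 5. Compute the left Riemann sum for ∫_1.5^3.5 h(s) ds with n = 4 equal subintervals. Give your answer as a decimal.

Δs = (3.5 − 1.5)/4 = 0.5.
Left endpoints: 1.5, 2, 2.5, 3.
h(1.5) = 7.25, h(2) = 5, h(2.5) = -1.25, h(3) = -13.
Sum = Δs · [h(1.5) + h(2) + h(2.5) + h(3)].
Sum = -1.

-1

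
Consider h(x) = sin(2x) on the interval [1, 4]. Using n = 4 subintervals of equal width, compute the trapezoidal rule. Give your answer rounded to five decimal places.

Δx = (4 − 1)/4 = 0.75.
h(1) ≈ 0.90930, h(1.75) ≈ -0.35078, h(2.5) ≈ -0.95892, h(3.25) ≈ 0.21512, h(4) ≈ 0.98936.
T_4 = (Δx/2)·[h(x_0) + 2h(x_1) + 2h(x_2) + 2h(x_3) + h(x_4)].
Sum ≈ -0.10894.

-0.10894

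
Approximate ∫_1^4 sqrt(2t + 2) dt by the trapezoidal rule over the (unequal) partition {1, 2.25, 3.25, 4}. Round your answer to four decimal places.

7.8551

Subinterval widths: 1.25, 1, 0.75.
f(1) ≈ 2.0000, f(2.25) ≈ 2.5495, f(3.25) ≈ 2.9155, f(4) ≈ 3.1623.
On each subinterval the trapezoid contributes (Δt_i/2)·[f(t_{i-1}) + f(t_i)].
Sum ≈ 7.8551.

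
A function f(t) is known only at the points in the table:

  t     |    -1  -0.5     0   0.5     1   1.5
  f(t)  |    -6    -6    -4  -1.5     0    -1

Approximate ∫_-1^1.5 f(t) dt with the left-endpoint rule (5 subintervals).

Δt = 0.5.
Sum = 0.5·[(-6) + (-6) + (-4) + (-1.5) + 0] = -8.75.

-8.75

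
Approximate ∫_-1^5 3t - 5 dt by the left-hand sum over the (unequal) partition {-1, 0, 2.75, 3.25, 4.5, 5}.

-9.9375

Subinterval widths: 1, 2.75, 0.5, 1.25, 0.5.
Left endpoints: -1, 0, 2.75, 3.25, 4.5.
f(-1) = -8, f(0) = -5, f(2.75) = 3.25, f(3.25) = 4.75, f(4.5) = 8.5.
Sum = Σ Δt_i · f(t_i).
Sum = -9.9375.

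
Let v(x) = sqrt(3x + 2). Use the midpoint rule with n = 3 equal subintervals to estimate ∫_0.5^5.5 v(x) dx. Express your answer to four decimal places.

Δx = (5.5 − 0.5)/3 = 5/3.
Midpoints: 4/3, 3, 14/3.
v(4/3) ≈ 2.4495, v(3) ≈ 3.3166, v(14/3) ≈ 4.0000.
Sum = Δx · [v(4/3) + v(3) + v(14/3)].
Sum ≈ 16.2769.

16.2769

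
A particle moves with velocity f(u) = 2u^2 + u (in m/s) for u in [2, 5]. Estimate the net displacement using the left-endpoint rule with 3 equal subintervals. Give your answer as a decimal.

Δu = (5 − 2)/3 = 1.
Left endpoints: 2, 3, 4.
f(2) = 10, f(3) = 21, f(4) = 36.
Sum = Δu · [f(2) + f(3) + f(4)].
Sum = 67.

67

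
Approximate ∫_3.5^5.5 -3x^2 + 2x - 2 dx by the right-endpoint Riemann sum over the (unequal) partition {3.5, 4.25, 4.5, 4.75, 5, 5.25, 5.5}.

Subinterval widths: 0.75, 0.25, 0.25, 0.25, 0.25, 0.25.
Right endpoints: 4.25, 4.5, 4.75, 5, 5.25, 5.5.
f(4.25) = -47.6875, f(4.5) = -53.75, f(4.75) = -60.1875, f(5) = -67, f(5.25) = -74.1875, f(5.5) = -81.75.
Sum = Σ Δx_i · f(x_i).
Sum = -119.984375.

-119.984375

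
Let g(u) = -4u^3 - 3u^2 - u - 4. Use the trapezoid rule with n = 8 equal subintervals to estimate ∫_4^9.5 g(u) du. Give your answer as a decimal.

Δu = (9.5 − 4)/8 = 0.6875.
g(4) = -312, g(4.6875) = -498271/1024, g(5.375) = -717.1953125, g(6.0625) = -1035885/1024, g(6.75) = -1377.625, g(7.4375) = -1866803/1024, g(8.125) = -2355.6796875, g(8.8125) = -3054913/1024, g(9.5) = -3713.75.
T_8 = (Δu/2)·[g(u_0) + 2g(u_1) + ... + 2g(u_{7}) + g(u_8)].
Sum = -8777.95703125.

-8777.95703125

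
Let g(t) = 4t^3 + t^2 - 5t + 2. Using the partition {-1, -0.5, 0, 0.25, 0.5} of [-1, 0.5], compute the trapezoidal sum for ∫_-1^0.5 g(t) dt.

4.125

Subinterval widths: 0.5, 0.5, 0.25, 0.25.
g(-1) = 4, g(-0.5) = 4.25, g(0) = 2, g(0.25) = 0.875, g(0.5) = 0.25.
On each subinterval the trapezoid contributes (Δt_i/2)·[g(t_{i-1}) + g(t_i)].
Sum = 4.125.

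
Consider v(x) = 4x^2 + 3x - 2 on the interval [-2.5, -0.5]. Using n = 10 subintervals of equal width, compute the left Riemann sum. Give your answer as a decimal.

9.52

Δx = (-0.5 − (-2.5))/10 = 0.2.
Left endpoints: -2.5, -2.3, -2.1, -1.9, -1.7, -1.5, -1.3, -1.1, -0.9, -0.7.
v(-2.5) = 15.5, v(-2.3) = 12.26, v(-2.1) = 9.34, v(-1.9) = 6.74, v(-1.7) = 4.46, v(-1.5) = 2.5, v(-1.3) = 0.86, v(-1.1) = -0.46, v(-0.9) = -1.46, v(-0.7) = -2.14.
Sum = Δx · [v(-2.5) + v(-2.3) + v(-2.1) + ...].
Sum = 9.52.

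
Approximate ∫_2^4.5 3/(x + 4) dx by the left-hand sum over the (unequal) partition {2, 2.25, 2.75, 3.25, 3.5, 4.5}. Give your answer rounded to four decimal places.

1.0907

Subinterval widths: 0.25, 0.5, 0.5, 0.25, 1.
Left endpoints: 2, 2.25, 2.75, 3.25, 3.5.
f(2) = 0.5, f(2.25) = 0.48, f(2.75) = 4/9, f(3.25) = 12/29, f(3.5) = 0.4.
Sum = Σ Δx_i · f(x_i).
Sum ≈ 1.0907.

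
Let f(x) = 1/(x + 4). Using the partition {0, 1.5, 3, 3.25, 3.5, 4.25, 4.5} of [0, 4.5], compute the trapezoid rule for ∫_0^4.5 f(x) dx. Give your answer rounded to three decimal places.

Subinterval widths: 1.5, 1.5, 0.25, 0.25, 0.75, 0.25.
f(0) = 0.25, f(1.5) = 2/11, f(3) = 1/7, f(3.25) = 4/29, f(3.5) = 2/15, f(4.25) = 4/33, f(4.5) = 2/17.
On each subinterval the trapezoid contributes (Δx_i/2)·[f(x_{i-1}) + f(x_i)].
Sum ≈ 0.762.

0.762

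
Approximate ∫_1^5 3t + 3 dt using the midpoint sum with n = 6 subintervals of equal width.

48

Δt = (5 − 1)/6 = 2/3.
Midpoints: 4/3, 2, 8/3, 10/3, 4, 14/3.
f(4/3) = 7, f(2) = 9, f(8/3) = 11, f(10/3) = 13, f(4) = 15, f(14/3) = 17.
Sum = Δt · [f(4/3) + f(2) + f(8/3) + ...].
Sum = 48.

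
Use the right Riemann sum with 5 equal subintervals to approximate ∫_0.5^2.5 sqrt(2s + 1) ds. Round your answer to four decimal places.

Δs = (2.5 − 0.5)/5 = 0.4.
Right endpoints: 0.9, 1.3, 1.7, 2.1, 2.5.
f(0.9) ≈ 1.6733, f(1.3) ≈ 1.8974, f(1.7) ≈ 2.0976, f(2.1) ≈ 2.2804, f(2.5) ≈ 2.4495.
Sum = Δs · [f(0.9) + f(1.3) + f(1.7) + f(2.1) + f(2.5)].
Sum ≈ 4.1593.

4.1593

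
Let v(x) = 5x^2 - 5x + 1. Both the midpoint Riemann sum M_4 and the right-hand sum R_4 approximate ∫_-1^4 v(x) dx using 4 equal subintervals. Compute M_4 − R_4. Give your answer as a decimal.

M_4 = 72.578125.
R_4 = 113.59375.
M_4 − R_4 = -41.015625.

-41.015625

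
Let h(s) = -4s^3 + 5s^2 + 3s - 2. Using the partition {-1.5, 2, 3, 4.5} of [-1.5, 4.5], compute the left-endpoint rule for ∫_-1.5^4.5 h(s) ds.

-28.125

Subinterval widths: 3.5, 1, 1.5.
Left endpoints: -1.5, 2, 3.
h(-1.5) = 18.25, h(2) = -8, h(3) = -56.
Sum = Σ Δs_i · h(s_i).
Sum = -28.125.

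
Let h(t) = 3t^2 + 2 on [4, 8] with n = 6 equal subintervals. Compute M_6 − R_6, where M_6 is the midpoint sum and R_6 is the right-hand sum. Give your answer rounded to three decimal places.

M_6 ≈ 455.55556.
R_6 ≈ 504.88889.
M_6 − R_6 ≈ -49.333.

-49.333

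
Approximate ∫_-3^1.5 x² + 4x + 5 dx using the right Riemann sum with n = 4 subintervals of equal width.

26.40234375

Δx = (1.5 − (-3))/4 = 1.125.
Right endpoints: -1.875, -0.75, 0.375, 1.5.
f(-1.875) = 1.015625, f(-0.75) = 2.5625, f(0.375) = 6.640625, f(1.5) = 13.25.
Sum = Δx · [f(-1.875) + f(-0.75) + f(0.375) + f(1.5)].
Sum = 26.40234375.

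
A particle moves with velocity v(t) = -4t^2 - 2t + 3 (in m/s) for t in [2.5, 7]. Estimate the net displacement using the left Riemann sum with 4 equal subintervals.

Δt = (7 − 2.5)/4 = 1.125.
Left endpoints: 2.5, 3.625, 4.75, 5.875.
v(2.5) = -27, v(3.625) = -56.8125, v(4.75) = -96.75, v(5.875) = -146.8125.
Sum = Δt · [v(2.5) + v(3.625) + v(4.75) + v(5.875)].
Sum = -368.296875.

-368.296875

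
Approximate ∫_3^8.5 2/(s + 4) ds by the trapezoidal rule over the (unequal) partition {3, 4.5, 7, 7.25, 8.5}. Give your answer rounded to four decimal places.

Subinterval widths: 1.5, 2.5, 0.25, 1.25.
f(3) = 2/7, f(4.5) = 4/17, f(7) = 2/11, f(7.25) = 8/45, f(8.5) = 0.16.
On each subinterval the trapezoid contributes (Δs_i/2)·[f(s_{i-1}) + f(s_i)].
Sum ≈ 1.1682.

1.1682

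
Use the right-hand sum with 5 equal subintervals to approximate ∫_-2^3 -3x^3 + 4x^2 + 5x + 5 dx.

Δx = (3 − (-2))/5 = 1.
Right endpoints: -1, 0, 1, 2, 3.
f(-1) = 7, f(0) = 5, f(1) = 11, f(2) = 7, f(3) = -25.
Sum = Δx · [f(-1) + f(0) + f(1) + f(2) + f(3)].
Sum = 5.

5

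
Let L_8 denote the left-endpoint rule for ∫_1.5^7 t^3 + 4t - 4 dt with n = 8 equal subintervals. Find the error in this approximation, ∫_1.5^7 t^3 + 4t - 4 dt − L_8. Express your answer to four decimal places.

Exact integral: ∫_1.5^7 f(t) dt = 670.484375.
L_8 ≈ 551.699951.
Error ≈ 670.484375 − 551.699951 ≈ 118.7844.

118.7844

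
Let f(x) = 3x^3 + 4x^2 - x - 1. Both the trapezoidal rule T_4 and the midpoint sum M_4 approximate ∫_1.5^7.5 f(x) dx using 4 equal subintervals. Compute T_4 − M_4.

150.1875

T_4 = 2994.375.
M_4 = 2844.1875.
T_4 − M_4 = 150.1875.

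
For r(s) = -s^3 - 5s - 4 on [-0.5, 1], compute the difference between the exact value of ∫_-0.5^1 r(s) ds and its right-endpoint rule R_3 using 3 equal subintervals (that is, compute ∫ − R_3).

Exact integral: ∫_-0.5^1 r(s) ds = -8.109375.
R_3 = -10.3125.
Error = -8.109375 − (-10.3125) = 2.203125.

2.203125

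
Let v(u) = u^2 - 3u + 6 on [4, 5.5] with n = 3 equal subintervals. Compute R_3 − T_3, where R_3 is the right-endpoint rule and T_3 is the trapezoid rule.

R_3 = 24.25.
T_3 = 21.8125.
R_3 − T_3 = 2.4375.

2.4375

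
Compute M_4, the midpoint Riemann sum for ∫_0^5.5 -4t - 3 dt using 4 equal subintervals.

Δt = (5.5 − 0)/4 = 1.375.
Midpoints: 0.6875, 2.0625, 3.4375, 4.8125.
f(0.6875) = -5.75, f(2.0625) = -11.25, f(3.4375) = -16.75, f(4.8125) = -22.25.
Sum = Δt · [f(0.6875) + f(2.0625) + f(3.4375) + f(4.8125)].
Sum = -77.

-77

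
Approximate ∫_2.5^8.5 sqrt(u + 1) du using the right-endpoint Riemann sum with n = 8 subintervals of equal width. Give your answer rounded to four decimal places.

15.6047

Δu = (8.5 − 2.5)/8 = 0.75.
Right endpoints: 3.25, 4, 4.75, 5.5, 6.25, 7, 7.75, 8.5.
f(3.25) ≈ 2.0616, f(4) ≈ 2.2361, f(4.75) ≈ 2.3979, f(5.5) ≈ 2.5495, f(6.25) ≈ 2.6926, f(7) ≈ 2.8284, f(7.75) ≈ 2.9580, f(8.5) ≈ 3.0822.
Sum = Δu · [f(3.25) + f(4) + f(4.75) + ...].
Sum ≈ 15.6047.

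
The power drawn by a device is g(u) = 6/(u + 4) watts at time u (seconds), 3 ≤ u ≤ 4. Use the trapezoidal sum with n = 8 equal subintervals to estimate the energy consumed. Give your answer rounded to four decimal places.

0.8012

Δu = (4 − 3)/8 = 0.125.
g(3) = 6/7, g(3.125) = 16/19, g(3.25) = 24/29, g(3.375) = 48/59, g(3.5) = 0.8, g(3.625) = 48/61, g(3.75) = 24/31, g(3.875) = 16/21, g(4) = 0.75.
T_8 = (Δu/2)·[g(u_0) + 2g(u_1) + ... + 2g(u_{7}) + g(u_8)].
Sum ≈ 0.8012.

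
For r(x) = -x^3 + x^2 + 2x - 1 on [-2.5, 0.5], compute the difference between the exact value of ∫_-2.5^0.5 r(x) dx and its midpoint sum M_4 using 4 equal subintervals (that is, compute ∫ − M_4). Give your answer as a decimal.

Exact integral: ∫_-2.5^0.5 r(x) dx = 6.
M_4 = 5.4375.
Error = 6 − 5.4375 = 0.5625.

0.5625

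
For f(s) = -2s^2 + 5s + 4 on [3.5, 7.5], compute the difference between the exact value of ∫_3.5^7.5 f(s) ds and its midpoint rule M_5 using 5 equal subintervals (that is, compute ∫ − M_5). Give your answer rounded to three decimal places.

Exact integral: ∫_3.5^7.5 f(s) ds ≈ -126.66667.
M_5 = -126.24.
Error ≈ -126.66667 − (-126.24) ≈ -0.427.

-0.427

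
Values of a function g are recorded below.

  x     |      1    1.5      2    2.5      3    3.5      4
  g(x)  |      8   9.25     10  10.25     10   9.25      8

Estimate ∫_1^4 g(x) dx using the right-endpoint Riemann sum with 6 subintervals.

Δx = 0.5.
Sum = 0.5·[9.25 + 10 + 10.25 + 10 + 9.25 + 8] = 28.375.

28.375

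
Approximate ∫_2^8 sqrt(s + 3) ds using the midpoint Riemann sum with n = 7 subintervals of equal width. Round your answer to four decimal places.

Δs = (8 − 2)/7 = 6/7.
Midpoints: 17/7, 23/7, 29/7, 5, 41/7, 47/7, 53/7.
f(17/7) ≈ 2.3299, f(23/7) ≈ 2.5071, f(29/7) ≈ 2.6726, f(5) ≈ 2.8284, f(41/7) ≈ 2.9761, f(47/7) ≈ 3.1168, f(53/7) ≈ 3.2514.
Sum = Δs · [f(17/7) + f(23/7) + f(29/7) + ...].
Sum ≈ 16.8706.

16.8706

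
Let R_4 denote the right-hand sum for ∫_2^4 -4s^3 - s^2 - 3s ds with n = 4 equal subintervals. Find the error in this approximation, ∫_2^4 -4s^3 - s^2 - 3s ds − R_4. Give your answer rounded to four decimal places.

Exact integral: ∫_2^4 f(s) ds ≈ -276.666667.
R_4 = -340.25.
Error ≈ -276.666667 − (-340.25) ≈ 63.5833.

63.5833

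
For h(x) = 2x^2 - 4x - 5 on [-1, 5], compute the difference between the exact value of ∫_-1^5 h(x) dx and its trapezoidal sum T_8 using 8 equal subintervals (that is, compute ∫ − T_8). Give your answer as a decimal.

Exact integral: ∫_-1^5 h(x) dx = 6.
T_8 = 7.125.
Error = 6 − 7.125 = -1.125.

-1.125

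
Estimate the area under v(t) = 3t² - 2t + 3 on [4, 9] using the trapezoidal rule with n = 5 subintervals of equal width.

617.5

Δt = (9 − 4)/5 = 1.
v(4) = 43, v(5) = 68, v(6) = 99, v(7) = 136, v(8) = 179, v(9) = 228.
T_5 = (Δt/2)·[v(t_0) + 2v(t_1) + ... + 2v(t_{4}) + v(t_5)].
Sum = 617.5.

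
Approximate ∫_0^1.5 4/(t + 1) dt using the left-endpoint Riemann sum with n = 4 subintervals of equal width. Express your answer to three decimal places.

Δt = (1.5 − 0)/4 = 0.375.
Left endpoints: 0, 0.375, 0.75, 1.125.
f(0) = 4, f(0.375) = 32/11, f(0.75) = 16/7, f(1.125) = 32/17.
Sum = Δt · [f(0) + f(0.375) + f(0.75) + f(1.125)].
Sum ≈ 4.154.

4.154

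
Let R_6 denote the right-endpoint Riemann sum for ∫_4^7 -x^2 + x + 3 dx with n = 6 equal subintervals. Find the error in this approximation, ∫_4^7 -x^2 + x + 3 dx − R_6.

7.625

Exact integral: ∫_4^7 f(x) dx = -67.5.
R_6 = -75.125.
Error = -67.5 − (-75.125) = 7.625.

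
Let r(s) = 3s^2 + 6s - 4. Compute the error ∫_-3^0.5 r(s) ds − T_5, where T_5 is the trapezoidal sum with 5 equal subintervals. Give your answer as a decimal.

Exact integral: ∫_-3^0.5 r(s) ds = -13.125.
T_5 = -12.2675.
Error = -13.125 − (-12.2675) = -0.8575.

-0.8575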